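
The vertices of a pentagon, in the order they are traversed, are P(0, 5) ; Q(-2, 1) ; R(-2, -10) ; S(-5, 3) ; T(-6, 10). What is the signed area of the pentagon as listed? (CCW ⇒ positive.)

Apply Gauss's area formula: 2A = Σ (x_i·y_{i+1} − x_{i+1}·y_i), indices taken mod 5.
P→Q: (0)(1) − (-2)(5) = 10
Q→R: (-2)(-10) − (-2)(1) = 22
R→S: (-2)(3) − (-5)(-10) = -56
S→T: (-5)(10) − (-6)(3) = -32
T→P: (-6)(5) − (0)(10) = -30
Σ = -86
Signed area = Σ/2 = -43 (negative ⇒ clockwise traversal).

-43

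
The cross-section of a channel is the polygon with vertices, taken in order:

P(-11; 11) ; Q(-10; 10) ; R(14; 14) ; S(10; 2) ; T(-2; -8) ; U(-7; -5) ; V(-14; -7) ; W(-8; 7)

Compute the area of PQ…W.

Σ = (0) + (-280) + (-112) + (-76) + (-46) + (-21) + (-154) + (-11) = -700
Area = |Σ|/2 = 350.

350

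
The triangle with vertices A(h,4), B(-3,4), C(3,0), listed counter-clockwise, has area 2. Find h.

-2

The doubled signed area Σ (x_i y_{i+1} − x_{i+1} y_i) is linear in h.
With h=0 it equals 12; the coefficient of h is 4 (from the two edges through A).
So 4·h + 12 = 2·2 = 4 ⇒ h = -2.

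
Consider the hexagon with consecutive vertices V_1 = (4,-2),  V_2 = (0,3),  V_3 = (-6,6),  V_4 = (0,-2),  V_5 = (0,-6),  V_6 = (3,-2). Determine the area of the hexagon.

31

Apply the shoelace formula: 2A = Σ (x_i·y_{i+1} − x_{i+1}·y_i), indices taken mod 6.
Σ = (12) + (18) + (12) + (0) + (18) + (2) = 62
Area = |Σ|/2 = 31.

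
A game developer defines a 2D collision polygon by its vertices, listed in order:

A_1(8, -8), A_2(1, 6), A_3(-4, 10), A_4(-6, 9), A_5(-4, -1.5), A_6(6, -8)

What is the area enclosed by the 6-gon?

A_1→A_2: (8)(6) − (1)(-8) = 56
A_2→A_3: (1)(10) − (-4)(6) = 34
A_3→A_4: (-4)(9) − (-6)(10) = 24
A_4→A_5: (-6)(-1.5) − (-4)(9) = 45
A_5→A_6: (-4)(-8) − (6)(-1.5) = 41
A_6→A_1: (6)(-8) − (8)(-8) = 16
Σ = 216
Area = |Σ|/2 = 108.

108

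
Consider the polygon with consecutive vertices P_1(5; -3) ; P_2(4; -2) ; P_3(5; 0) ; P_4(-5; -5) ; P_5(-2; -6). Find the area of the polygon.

Apply the shoelace (surveyor's) formula: 2A = Σ (x_i·y_{i+1} − x_{i+1}·y_i), indices taken mod 5.
Σ = (2) + (10) + (-25) + (20) + (36) = 43
Area = |Σ|/2 = 21.5.

21.5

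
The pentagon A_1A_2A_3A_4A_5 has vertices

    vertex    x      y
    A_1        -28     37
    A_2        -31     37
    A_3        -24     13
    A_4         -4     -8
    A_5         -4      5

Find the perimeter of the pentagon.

|A_1A_2| = √((-3)² + (0)²) = √9 = 3
|A_2A_3| = √((7)² + (-24)²) = √625 = 25
|A_3A_4| = √((20)² + (-21)²) = √841 = 29
|A_4A_5| = √((0)² + (13)²) = √169 = 13
|A_5A_1| = √((-24)² + (32)²) = √1600 = 40
Perimeter = 3 + 25 + 29 + 13 + 40 = 110.

110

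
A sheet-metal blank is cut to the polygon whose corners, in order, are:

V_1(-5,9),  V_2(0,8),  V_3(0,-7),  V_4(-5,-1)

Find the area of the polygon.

62.5

V_1→V_2: (-5)(8) − (0)(9) = -40
V_2→V_3: (0)(-7) − (0)(8) = 0
V_3→V_4: (0)(-1) − (-5)(-7) = -35
V_4→V_1: (-5)(9) − (-5)(-1) = -50
Σ = -125
Area = |Σ|/2 = 62.5.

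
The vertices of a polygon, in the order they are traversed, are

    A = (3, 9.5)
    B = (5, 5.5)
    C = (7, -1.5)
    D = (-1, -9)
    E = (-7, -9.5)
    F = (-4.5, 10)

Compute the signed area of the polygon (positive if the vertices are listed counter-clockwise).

Apply the shoelace (surveyor's) formula: 2A = Σ (x_i·y_{i+1} − x_{i+1}·y_i), indices taken mod 6.
Σ = (-31) + (-46) + (-64.5) + (-53.5) + (-112.75) + (-72.75) = -380.5
Signed area = Σ/2 = -190.25 (negative ⇒ clockwise traversal).

-190.25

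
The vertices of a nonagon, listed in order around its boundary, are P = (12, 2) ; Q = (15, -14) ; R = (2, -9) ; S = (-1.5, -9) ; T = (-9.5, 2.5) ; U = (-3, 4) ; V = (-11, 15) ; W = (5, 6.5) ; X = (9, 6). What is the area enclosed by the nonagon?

343.125

Cross-terms: -198, -107, -31.5, -89.25, -30.5, -1, -146.5, -28.5, -54  ⇒  Σ = -686.25
Area = |Σ|/2 = 343.125.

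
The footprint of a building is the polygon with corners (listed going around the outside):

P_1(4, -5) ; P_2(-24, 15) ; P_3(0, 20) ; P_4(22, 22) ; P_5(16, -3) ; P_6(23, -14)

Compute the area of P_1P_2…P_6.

806

Apply the surveyor's formula: 2A = Σ (x_i·y_{i+1} − x_{i+1}·y_i), indices taken mod 6.
P_1→P_2: (4)(15) − (-24)(-5) = -60
P_2→P_3: (-24)(20) − (0)(15) = -480
P_3→P_4: (0)(22) − (22)(20) = -440
P_4→P_5: (22)(-3) − (16)(22) = -418
P_5→P_6: (16)(-14) − (23)(-3) = -155
P_6→P_1: (23)(-5) − (4)(-14) = -59
Σ = -1612
Area = |Σ|/2 = 806.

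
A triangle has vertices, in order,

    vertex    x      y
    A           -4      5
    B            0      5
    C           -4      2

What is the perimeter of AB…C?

12

|AB| = √((4)² + (0)²) = √16 = 4
|BC| = √((-4)² + (-3)²) = √25 = 5
|CA| = √((0)² + (3)²) = √9 = 3
Perimeter = 4 + 5 + 3 = 12.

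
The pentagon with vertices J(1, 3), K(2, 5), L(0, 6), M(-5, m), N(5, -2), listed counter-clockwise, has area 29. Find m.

Write out the shoelace sum; only the two edges meeting at M involve m:
2·Area = [(0·m − (-5)·6) + ((-5)·(-2) − 5·m)] + 28
       = -5·m + 68 = 58
⇒ m = 2.

2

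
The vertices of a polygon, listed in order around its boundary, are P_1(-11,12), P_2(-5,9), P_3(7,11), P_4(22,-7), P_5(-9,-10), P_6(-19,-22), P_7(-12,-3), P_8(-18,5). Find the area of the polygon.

Σ = (-39) + (-118) + (-291) + (-283) + (8) + (-207) + (-114) + (-161) = -1205
Area = |Σ|/2 = 602.5.

602.5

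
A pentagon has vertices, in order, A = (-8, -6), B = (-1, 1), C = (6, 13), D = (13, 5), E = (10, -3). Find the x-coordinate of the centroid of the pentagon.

Apply the shoelace (surveyor's) formula. First the cross-terms c_i = x_i·y_{i+1} − x_{i+1}·y_i:
  -14, -19, -139, -89, -84  ⇒  2A = -345, A = -172.5.
Then Σ (x_i + x_{i+1})·c_i = -4825, so x̄ = -4825 / (6·(-172.5)) = 965/207.

965/207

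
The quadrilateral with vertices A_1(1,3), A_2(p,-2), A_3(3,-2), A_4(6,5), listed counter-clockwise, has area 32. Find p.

-4

Write out the shoelace sum; only the two edges meeting at A_2 involve p:
2·Area = [(1·(-2) − p·3) + (p·(-2) − 3·(-2))] + 40
       = -5·p + 44 = 64
⇒ p = -4.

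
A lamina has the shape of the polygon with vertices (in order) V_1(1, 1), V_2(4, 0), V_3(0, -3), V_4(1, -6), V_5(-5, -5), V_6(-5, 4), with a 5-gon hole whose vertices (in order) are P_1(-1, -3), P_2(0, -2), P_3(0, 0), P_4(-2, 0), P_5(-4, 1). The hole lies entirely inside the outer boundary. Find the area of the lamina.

44.5

Outer boundary:
Apply the shoelace formula: 2A = Σ (x_i·y_{i+1} − x_{i+1}·y_i), indices taken mod 6.
Σ = (-4) + (-12) + (3) + (-35) + (-45) + (-9) = -102
Area = |Σ|/2 = 51.
Hole:
Apply the surveyor's formula: 2A = Σ (x_i·y_{i+1} − x_{i+1}·y_i), indices taken mod 5.
Σ = (2) + (0) + (0) + (-2) + (13) = 13
Area = |Σ|/2 = 6.5.
Net area = 51 − 6.5 = 44.5.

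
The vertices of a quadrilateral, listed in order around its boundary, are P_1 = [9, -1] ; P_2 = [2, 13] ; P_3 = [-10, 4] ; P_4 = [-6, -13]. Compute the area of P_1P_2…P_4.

Σ = (119) + (138) + (154) + (123) = 534
Area = |Σ|/2 = 267.

267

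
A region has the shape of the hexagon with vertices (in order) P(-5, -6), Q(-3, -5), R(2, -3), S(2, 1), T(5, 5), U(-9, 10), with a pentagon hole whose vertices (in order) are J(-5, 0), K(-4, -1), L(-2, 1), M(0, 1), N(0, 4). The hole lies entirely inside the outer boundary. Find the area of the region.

Outer boundary:
Cross-terms: 7, 19, 8, 5, 95, 104  ⇒  Σ = 238
Area = |Σ|/2 = 119.
Hole:
Apply the shoelace formula: 2A = Σ (x_i·y_{i+1} − x_{i+1}·y_i), indices taken mod 5.
Σ = (5) + (-6) + (-2) + (0) + (20) = 17
Area = |Σ|/2 = 8.5.
Net area = 119 − 8.5 = 110.5.

110.5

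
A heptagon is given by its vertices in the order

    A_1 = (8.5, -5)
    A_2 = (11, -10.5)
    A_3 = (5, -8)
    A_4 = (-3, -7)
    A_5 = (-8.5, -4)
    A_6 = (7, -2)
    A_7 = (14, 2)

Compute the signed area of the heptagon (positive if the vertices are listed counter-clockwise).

-88.125

Apply the shoelace (surveyor's) formula: 2A = Σ (x_i·y_{i+1} − x_{i+1}·y_i), indices taken mod 7.
Σ = (-34.25) + (-35.5) + (-59) + (-47.5) + (45) + (42) + (-87) = -176.25
Signed area = Σ/2 = -88.125 (negative ⇒ clockwise traversal).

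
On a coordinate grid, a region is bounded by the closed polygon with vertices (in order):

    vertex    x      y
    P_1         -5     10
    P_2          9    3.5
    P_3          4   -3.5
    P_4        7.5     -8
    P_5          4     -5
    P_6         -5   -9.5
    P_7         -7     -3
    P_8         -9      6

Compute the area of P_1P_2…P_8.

Apply the surveyor's formula: 2A = Σ (x_i·y_{i+1} − x_{i+1}·y_i), indices taken mod 8.
Cross-terms: -107.5, -45.5, -5.75, -5.5, -63, -51.5, -69, -60  ⇒  Σ = -407.75
Area = |Σ|/2 = 203.875.

203.875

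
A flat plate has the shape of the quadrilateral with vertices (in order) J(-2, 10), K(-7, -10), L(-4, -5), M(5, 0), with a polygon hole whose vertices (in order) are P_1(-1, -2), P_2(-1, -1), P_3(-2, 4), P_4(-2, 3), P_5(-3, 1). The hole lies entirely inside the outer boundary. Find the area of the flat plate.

Outer boundary:
Apply the surveyor's formula: 2A = Σ (x_i·y_{i+1} − x_{i+1}·y_i), indices taken mod 4.
Cross-terms: 90, -5, 25, 50  ⇒  Σ = 160
Area = |Σ|/2 = 80.
Hole:
P_1→P_2: (-1)(-1) − (-1)(-2) = -1
P_2→P_3: (-1)(4) − (-2)(-1) = -6
P_3→P_4: (-2)(3) − (-2)(4) = 2
P_4→P_5: (-2)(1) − (-3)(3) = 7
P_5→P_1: (-3)(-2) − (-1)(1) = 7
Σ = 9
Area = |Σ|/2 = 4.5.
Net area = 80 − 4.5 = 75.5.

75.5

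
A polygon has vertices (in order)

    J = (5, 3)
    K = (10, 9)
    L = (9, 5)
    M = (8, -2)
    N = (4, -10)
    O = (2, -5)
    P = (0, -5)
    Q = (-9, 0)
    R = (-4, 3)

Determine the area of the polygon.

Apply the surveyor's formula: 2A = Σ (x_i·y_{i+1} − x_{i+1}·y_i), indices taken mod 9.
Cross-terms: 15, -31, -58, -72, 0, -10, -45, -27, -27  ⇒  Σ = -255
Area = |Σ|/2 = 127.5.

127.5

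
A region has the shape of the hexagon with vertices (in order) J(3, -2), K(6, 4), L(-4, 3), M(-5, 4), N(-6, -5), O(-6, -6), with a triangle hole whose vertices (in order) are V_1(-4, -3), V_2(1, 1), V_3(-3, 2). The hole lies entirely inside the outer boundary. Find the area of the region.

60.5

Outer boundary:
Apply the shoelace (surveyor's) formula: 2A = Σ (x_i·y_{i+1} − x_{i+1}·y_i), indices taken mod 6.
Σ = (24) + (34) + (-1) + (49) + (6) + (30) = 142
Area = |Σ|/2 = 71.
Hole:
Σ = (-1) + (5) + (17) = 21
Area = |Σ|/2 = 10.5.
Net area = 71 − 10.5 = 60.5.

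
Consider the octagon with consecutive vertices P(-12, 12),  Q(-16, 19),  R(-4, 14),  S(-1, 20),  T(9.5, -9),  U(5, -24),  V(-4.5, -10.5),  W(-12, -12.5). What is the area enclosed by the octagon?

569.125

Apply the shoelace (surveyor's) formula: 2A = Σ (x_i·y_{i+1} − x_{i+1}·y_i), indices taken mod 8.
Cross-terms: -36, -148, -66, -181, -183, -160.5, -69.75, -294  ⇒  Σ = -1138.25
Area = |Σ|/2 = 569.125.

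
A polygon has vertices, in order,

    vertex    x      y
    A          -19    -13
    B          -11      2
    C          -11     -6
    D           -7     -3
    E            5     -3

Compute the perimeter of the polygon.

68

|AB| = √((8)² + (15)²) = √289 = 17
|BC| = √((0)² + (-8)²) = √64 = 8
|CD| = √((4)² + (3)²) = √25 = 5
|DE| = √((12)² + (0)²) = √144 = 12
|EA| = √((-24)² + (-10)²) = √676 = 26
Perimeter = 17 + 8 + 5 + 12 + 26 = 68.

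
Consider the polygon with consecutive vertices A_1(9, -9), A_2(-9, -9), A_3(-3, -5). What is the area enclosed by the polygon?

Σ = (-162) + (18) + (72) = -72
Area = |Σ|/2 = 36.

36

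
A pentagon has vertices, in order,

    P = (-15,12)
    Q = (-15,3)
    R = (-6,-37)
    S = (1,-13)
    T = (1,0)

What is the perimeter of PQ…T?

|PQ| = √((0)² + (-9)²) = √81 = 9
|QR| = √((9)² + (-40)²) = √1681 = 41
|RS| = √((7)² + (24)²) = √625 = 25
|ST| = √((0)² + (13)²) = √169 = 13
|TP| = √((-16)² + (12)²) = √400 = 20
Perimeter = 9 + 41 + 25 + 13 + 20 = 108.

108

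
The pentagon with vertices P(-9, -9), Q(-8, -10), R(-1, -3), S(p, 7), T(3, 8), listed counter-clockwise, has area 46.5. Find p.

The doubled signed area Σ (x_i y_{i+1} − x_{i+1} y_i) is linear in p.
With p=0 it equals 49; the coefficient of p is 11 (from the two edges through S).
So 11·p + 49 = 2·46.5 = 93 ⇒ p = 4.

4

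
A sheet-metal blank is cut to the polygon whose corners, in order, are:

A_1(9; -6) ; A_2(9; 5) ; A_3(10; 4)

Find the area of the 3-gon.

5.5

Σ = (99) + (-14) + (-96) = -11
Area = |Σ|/2 = 5.5.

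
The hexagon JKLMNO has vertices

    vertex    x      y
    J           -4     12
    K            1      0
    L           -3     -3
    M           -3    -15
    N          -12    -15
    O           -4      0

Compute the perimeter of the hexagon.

68

|JK| = √((5)² + (-12)²) = √169 = 13
|KL| = √((-4)² + (-3)²) = √25 = 5
|LM| = √((0)² + (-12)²) = √144 = 12
|MN| = √((-9)² + (0)²) = √81 = 9
|NO| = √((8)² + (15)²) = √289 = 17
|OJ| = √((0)² + (12)²) = √144 = 12
Perimeter = 13 + 5 + 12 + 9 + 17 + 12 = 68.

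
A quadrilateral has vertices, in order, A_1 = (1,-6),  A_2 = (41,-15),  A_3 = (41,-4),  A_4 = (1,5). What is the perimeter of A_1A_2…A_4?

|A_1A_2| = √((40)² + (-9)²) = √1681 = 41
|A_2A_3| = √((0)² + (11)²) = √121 = 11
|A_3A_4| = √((-40)² + (9)²) = √1681 = 41
|A_4A_1| = √((0)² + (-11)²) = √121 = 11
Perimeter = 41 + 11 + 41 + 11 = 104.

104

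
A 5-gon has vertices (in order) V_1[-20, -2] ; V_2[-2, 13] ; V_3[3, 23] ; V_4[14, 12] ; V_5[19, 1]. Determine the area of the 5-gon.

433.5

Apply the surveyor's formula: 2A = Σ (x_i·y_{i+1} − x_{i+1}·y_i), indices taken mod 5.
Cross-terms: -264, -85, -286, -214, -18  ⇒  Σ = -867
Area = |Σ|/2 = 433.5.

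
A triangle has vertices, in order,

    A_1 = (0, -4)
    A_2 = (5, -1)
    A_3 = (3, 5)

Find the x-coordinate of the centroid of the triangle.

Apply the shoelace (surveyor's) formula. First the cross-terms c_i = x_i·y_{i+1} − x_{i+1}·y_i:
  20, 28, -12  ⇒  2A = 36, A = 18.
Then Σ (x_i + x_{i+1})·c_i = 288, so x̄ = 288 / (6·18) = 8/3.

8/3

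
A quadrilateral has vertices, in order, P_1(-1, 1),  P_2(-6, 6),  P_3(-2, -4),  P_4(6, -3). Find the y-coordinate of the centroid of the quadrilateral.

-16/23

Apply the shoelace formula. First the cross-terms c_i = x_i·y_{i+1} − x_{i+1}·y_i:
  0, 36, 30, 3  ⇒  2A = 69, A = 34.5.
Then Σ (y_i + y_{i+1})·c_i = -144, so ȳ = -144 / (6·34.5) = -16/23.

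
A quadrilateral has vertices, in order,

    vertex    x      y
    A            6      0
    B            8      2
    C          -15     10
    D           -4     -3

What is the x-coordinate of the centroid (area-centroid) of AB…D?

-727/225

Apply the shoelace formula. First the cross-terms c_i = x_i·y_{i+1} − x_{i+1}·y_i:
  12, 110, 85, 18  ⇒  2A = 225, A = 112.5.
Then Σ (x_i + x_{i+1})·c_i = -2181, so x̄ = -2181 / (6·112.5) = -727/225.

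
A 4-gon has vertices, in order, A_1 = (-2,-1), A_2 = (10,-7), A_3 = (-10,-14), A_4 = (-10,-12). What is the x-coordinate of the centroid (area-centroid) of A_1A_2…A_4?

Apply the shoelace formula. First the cross-terms c_i = x_i·y_{i+1} − x_{i+1}·y_i:
  24, -210, -20, -14  ⇒  2A = -220, A = -110.
Then Σ (x_i + x_{i+1})·c_i = 760, so x̄ = 760 / (6·(-110)) = -38/33.

-38/33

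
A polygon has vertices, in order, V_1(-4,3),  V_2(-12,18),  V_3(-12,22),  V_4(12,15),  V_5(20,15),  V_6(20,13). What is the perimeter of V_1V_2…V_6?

82

|V_1V_2| = √((-8)² + (15)²) = √289 = 17
|V_2V_3| = √((0)² + (4)²) = √16 = 4
|V_3V_4| = √((24)² + (-7)²) = √625 = 25
|V_4V_5| = √((8)² + (0)²) = √64 = 8
|V_5V_6| = √((0)² + (-2)²) = √4 = 2
|V_6V_1| = √((-24)² + (-10)²) = √676 = 26
Perimeter = 17 + 4 + 25 + 8 + 2 + 26 = 82.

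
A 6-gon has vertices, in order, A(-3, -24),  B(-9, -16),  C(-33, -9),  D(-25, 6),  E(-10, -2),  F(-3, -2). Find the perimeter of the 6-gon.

98

|AB| = √((-6)² + (8)²) = √100 = 10
|BC| = √((-24)² + (7)²) = √625 = 25
|CD| = √((8)² + (15)²) = √289 = 17
|DE| = √((15)² + (-8)²) = √289 = 17
|EF| = √((7)² + (0)²) = √49 = 7
|FA| = √((0)² + (-22)²) = √484 = 22
Perimeter = 10 + 25 + 17 + 17 + 7 + 22 = 98.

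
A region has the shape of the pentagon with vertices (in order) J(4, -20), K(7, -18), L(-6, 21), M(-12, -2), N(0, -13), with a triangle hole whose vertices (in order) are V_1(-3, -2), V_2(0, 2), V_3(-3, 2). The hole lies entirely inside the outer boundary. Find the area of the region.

283.5

Outer boundary:
Apply Gauss's area formula: 2A = Σ (x_i·y_{i+1} − x_{i+1}·y_i), indices taken mod 5.
Σ = (68) + (39) + (264) + (156) + (52) = 579
Area = |Σ|/2 = 289.5.
Hole:
Apply Gauss's area formula: 2A = Σ (x_i·y_{i+1} − x_{i+1}·y_i), indices taken mod 3.
Σ = (-6) + (6) + (12) = 12
Area = |Σ|/2 = 6.
Net area = 289.5 − 6 = 283.5.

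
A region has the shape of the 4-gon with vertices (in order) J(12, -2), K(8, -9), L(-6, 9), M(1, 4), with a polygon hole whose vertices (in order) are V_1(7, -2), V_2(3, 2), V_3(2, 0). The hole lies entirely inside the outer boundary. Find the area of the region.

72.5

Outer boundary:
Σ = (-92) + (18) + (-33) + (-50) = -157
Area = |Σ|/2 = 78.5.
Hole:
V_1→V_2: (7)(2) − (3)(-2) = 20
V_2→V_3: (3)(0) − (2)(2) = -4
V_3→V_1: (2)(-2) − (7)(0) = -4
Σ = 12
Area = |Σ|/2 = 6.
Net area = 78.5 − 6 = 72.5.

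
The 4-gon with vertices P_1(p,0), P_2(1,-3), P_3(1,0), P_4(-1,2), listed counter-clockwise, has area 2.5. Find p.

Write out the shoelace sum; only the two edges meeting at P_1 involve p:
2·Area = [((-1)·0 − p·2) + (p·(-3) − 1·0)] + 5
       = -5·p + 5 = 5
⇒ p = 0.

0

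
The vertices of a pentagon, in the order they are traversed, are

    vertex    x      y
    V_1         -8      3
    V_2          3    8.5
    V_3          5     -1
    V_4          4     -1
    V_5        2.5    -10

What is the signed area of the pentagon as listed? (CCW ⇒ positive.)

-116.75

Cross-terms: -77, -45.5, -1, -37.5, -72.5  ⇒  Σ = -233.5
Signed area = Σ/2 = -116.75 (negative ⇒ clockwise traversal).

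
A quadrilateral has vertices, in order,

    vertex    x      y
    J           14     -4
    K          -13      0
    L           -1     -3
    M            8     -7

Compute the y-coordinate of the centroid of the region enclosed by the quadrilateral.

Apply Gauss's area formula. First the cross-terms c_i = x_i·y_{i+1} − x_{i+1}·y_i:
  -52, 39, 31, 66  ⇒  2A = 84, A = 42.
Then Σ (y_i + y_{i+1})·c_i = -945, so ȳ = -945 / (6·42) = -3.75.

-3.75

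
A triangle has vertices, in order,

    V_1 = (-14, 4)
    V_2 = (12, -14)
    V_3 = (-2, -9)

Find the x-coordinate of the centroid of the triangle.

Apply the shoelace (surveyor's) formula. First the cross-terms c_i = x_i·y_{i+1} − x_{i+1}·y_i:
  148, -136, -134  ⇒  2A = -122, A = -61.
Then Σ (x_i + x_{i+1})·c_i = 488, so x̄ = 488 / (6·(-61)) = -4/3.

-4/3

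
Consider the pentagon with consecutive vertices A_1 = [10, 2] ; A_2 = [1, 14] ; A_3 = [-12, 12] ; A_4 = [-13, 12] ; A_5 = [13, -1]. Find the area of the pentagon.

111.5

Apply the surveyor's formula: 2A = Σ (x_i·y_{i+1} − x_{i+1}·y_i), indices taken mod 5.
Σ = (138) + (180) + (12) + (-143) + (36) = 223
Area = |Σ|/2 = 111.5.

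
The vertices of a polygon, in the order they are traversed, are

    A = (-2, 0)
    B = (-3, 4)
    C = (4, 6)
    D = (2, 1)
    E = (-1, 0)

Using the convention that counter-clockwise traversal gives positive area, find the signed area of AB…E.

Cross-terms: -8, -34, -8, 1, 0  ⇒  Σ = -49
Signed area = Σ/2 = -24.5 (negative ⇒ clockwise traversal).

-24.5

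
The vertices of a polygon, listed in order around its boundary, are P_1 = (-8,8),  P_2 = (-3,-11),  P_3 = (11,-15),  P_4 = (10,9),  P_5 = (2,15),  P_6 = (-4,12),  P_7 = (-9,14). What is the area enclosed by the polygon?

417.5

Apply Gauss's area formula: 2A = Σ (x_i·y_{i+1} − x_{i+1}·y_i), indices taken mod 7.
Cross-terms: 112, 166, 249, 132, 84, 52, 40  ⇒  Σ = 835
Area = |Σ|/2 = 417.5.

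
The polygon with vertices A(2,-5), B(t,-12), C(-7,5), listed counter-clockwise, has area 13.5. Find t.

11

The doubled signed area Σ (x_i y_{i+1} − x_{i+1} y_i) is linear in t.
With t=0 it equals -83; the coefficient of t is 10 (from the two edges through B).
So 10·t + -83 = 2·13.5 = 27 ⇒ t = 11.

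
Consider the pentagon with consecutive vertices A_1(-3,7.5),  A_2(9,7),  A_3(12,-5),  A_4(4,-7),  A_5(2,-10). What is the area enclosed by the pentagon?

Apply the shoelace formula: 2A = Σ (x_i·y_{i+1} − x_{i+1}·y_i), indices taken mod 5.
Σ = (-88.5) + (-129) + (-64) + (-26) + (-15) = -322.5
Area = |Σ|/2 = 161.25.

161.25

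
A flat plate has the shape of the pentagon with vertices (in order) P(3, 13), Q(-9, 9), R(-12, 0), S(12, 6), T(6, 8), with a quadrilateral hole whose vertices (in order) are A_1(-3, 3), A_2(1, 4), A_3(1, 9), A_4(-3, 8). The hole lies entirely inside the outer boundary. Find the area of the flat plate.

Outer boundary:
P→Q: (3)(9) − (-9)(13) = 144
Q→R: (-9)(0) − (-12)(9) = 108
R→S: (-12)(6) − (12)(0) = -72
S→T: (12)(8) − (6)(6) = 60
T→P: (6)(13) − (3)(8) = 54
Σ = 294
Area = |Σ|/2 = 147.
Hole:
Apply the shoelace formula: 2A = Σ (x_i·y_{i+1} − x_{i+1}·y_i), indices taken mod 4.
Cross-terms: -15, 5, 35, 15  ⇒  Σ = 40
Area = |Σ|/2 = 20.
Net area = 147 − 20 = 127.

127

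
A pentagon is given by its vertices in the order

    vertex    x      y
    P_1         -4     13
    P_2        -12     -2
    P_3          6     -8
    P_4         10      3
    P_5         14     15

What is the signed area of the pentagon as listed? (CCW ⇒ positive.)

Apply Gauss's area formula: 2A = Σ (x_i·y_{i+1} − x_{i+1}·y_i), indices taken mod 5.
Σ = (164) + (108) + (98) + (108) + (242) = 720
Signed area = Σ/2 = 360 (positive ⇒ counter-clockwise traversal).

360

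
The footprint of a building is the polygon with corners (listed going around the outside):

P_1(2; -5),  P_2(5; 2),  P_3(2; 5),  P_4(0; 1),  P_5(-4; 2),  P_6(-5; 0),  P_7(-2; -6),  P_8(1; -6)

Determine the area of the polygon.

Σ = (29) + (21) + (2) + (4) + (10) + (30) + (18) + (7) = 121
Area = |Σ|/2 = 60.5.

60.5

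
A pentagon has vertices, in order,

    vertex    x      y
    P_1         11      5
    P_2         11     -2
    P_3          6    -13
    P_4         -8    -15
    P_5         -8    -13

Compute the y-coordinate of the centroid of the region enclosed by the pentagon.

Apply the shoelace (surveyor's) formula. First the cross-terms c_i = x_i·y_{i+1} − x_{i+1}·y_i:
  -77, -131, -194, -16, 103  ⇒  2A = -315, A = -157.5.
Then Σ (y_i + y_{i+1})·c_i = 6790, so ȳ = 6790 / (6·(-157.5)) = -194/27.

-194/27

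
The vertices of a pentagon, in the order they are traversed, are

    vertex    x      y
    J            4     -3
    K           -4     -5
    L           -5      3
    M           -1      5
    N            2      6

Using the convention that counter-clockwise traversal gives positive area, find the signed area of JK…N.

Σ = (-32) + (-37) + (-22) + (-16) + (-30) = -137
Signed area = Σ/2 = -68.5 (negative ⇒ clockwise traversal).

-68.5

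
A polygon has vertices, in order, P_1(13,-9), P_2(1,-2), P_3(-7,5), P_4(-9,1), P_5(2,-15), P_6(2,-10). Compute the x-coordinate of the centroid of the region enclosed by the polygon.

Apply the shoelace formula. First the cross-terms c_i = x_i·y_{i+1} − x_{i+1}·y_i:
  -17, -9, 38, 133, 10, 112  ⇒  2A = 267, A = 133.5.
Then Σ (x_i + x_{i+1})·c_i = -3, so x̄ = -3 / (6·133.5) = -1/267.

-1/267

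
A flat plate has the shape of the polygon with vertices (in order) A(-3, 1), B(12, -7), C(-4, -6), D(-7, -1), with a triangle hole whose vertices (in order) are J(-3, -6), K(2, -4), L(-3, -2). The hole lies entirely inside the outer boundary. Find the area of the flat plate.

59.5

Outer boundary:
Cross-terms: 9, -100, -38, -10  ⇒  Σ = -139
Area = |Σ|/2 = 69.5.
Hole:
Apply the shoelace (surveyor's) formula: 2A = Σ (x_i·y_{i+1} − x_{i+1}·y_i), indices taken mod 3.
J→K: (-3)(-4) − (2)(-6) = 24
K→L: (2)(-2) − (-3)(-4) = -16
L→J: (-3)(-6) − (-3)(-2) = 12
Σ = 20
Area = |Σ|/2 = 10.
Net area = 69.5 − 10 = 59.5.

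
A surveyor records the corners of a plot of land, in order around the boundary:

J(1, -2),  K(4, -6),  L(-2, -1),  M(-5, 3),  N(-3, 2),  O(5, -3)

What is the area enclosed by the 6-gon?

17

Apply the surveyor's formula: 2A = Σ (x_i·y_{i+1} − x_{i+1}·y_i), indices taken mod 6.
Cross-terms: 2, -16, -11, -1, -1, -7  ⇒  Σ = -34
Area = |Σ|/2 = 17.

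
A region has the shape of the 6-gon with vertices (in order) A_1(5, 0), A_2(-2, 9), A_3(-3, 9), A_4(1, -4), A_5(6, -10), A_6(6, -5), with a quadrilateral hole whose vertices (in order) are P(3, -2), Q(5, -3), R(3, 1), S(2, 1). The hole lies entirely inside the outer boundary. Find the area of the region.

58.5

Outer boundary:
Apply the surveyor's formula: 2A = Σ (x_i·y_{i+1} − x_{i+1}·y_i), indices taken mod 6.
Σ = (45) + (9) + (3) + (14) + (30) + (25) = 126
Area = |Σ|/2 = 63.
Hole:
Apply the shoelace formula: 2A = Σ (x_i·y_{i+1} − x_{i+1}·y_i), indices taken mod 4.
Cross-terms: 1, 14, 1, -7  ⇒  Σ = 9
Area = |Σ|/2 = 4.5.
Net area = 63 − 4.5 = 58.5.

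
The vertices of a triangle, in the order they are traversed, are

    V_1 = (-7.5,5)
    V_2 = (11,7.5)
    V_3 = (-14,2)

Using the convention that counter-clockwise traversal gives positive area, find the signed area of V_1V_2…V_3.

-19.625

Apply the shoelace (surveyor's) formula: 2A = Σ (x_i·y_{i+1} − x_{i+1}·y_i), indices taken mod 3.
Σ = (-111.25) + (127) + (-55) = -39.25
Signed area = Σ/2 = -19.625 (negative ⇒ clockwise traversal).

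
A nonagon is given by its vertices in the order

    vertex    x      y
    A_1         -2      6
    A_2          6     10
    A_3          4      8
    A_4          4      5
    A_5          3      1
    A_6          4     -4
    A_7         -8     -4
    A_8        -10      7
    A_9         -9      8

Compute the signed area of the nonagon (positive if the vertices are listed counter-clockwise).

-143

A_1→A_2: (-2)(10) − (6)(6) = -56
A_2→A_3: (6)(8) − (4)(10) = 8
A_3→A_4: (4)(5) − (4)(8) = -12
A_4→A_5: (4)(1) − (3)(5) = -11
A_5→A_6: (3)(-4) − (4)(1) = -16
A_6→A_7: (4)(-4) − (-8)(-4) = -48
A_7→A_8: (-8)(7) − (-10)(-4) = -96
A_8→A_9: (-10)(8) − (-9)(7) = -17
A_9→A_1: (-9)(6) − (-2)(8) = -38
Σ = -286
Signed area = Σ/2 = -143 (negative ⇒ clockwise traversal).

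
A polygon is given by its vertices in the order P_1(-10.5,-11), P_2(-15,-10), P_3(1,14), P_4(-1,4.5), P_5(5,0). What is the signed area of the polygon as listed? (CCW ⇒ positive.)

Σ = (-60) + (-200) + (18.5) + (-22.5) + (-55) = -319
Signed area = Σ/2 = -159.5 (negative ⇒ clockwise traversal).

-159.5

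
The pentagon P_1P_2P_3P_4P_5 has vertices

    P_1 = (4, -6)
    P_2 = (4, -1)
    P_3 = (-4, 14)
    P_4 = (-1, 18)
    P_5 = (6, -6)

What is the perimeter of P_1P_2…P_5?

|P_1P_2| = √((0)² + (5)²) = √25 = 5
|P_2P_3| = √((-8)² + (15)²) = √289 = 17
|P_3P_4| = √((3)² + (4)²) = √25 = 5
|P_4P_5| = √((7)² + (-24)²) = √625 = 25
|P_5P_1| = √((-2)² + (0)²) = √4 = 2
Perimeter = 5 + 17 + 5 + 25 + 2 = 54.

54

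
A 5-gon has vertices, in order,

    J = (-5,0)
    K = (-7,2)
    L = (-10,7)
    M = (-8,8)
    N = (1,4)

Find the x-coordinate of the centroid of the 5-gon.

-5

Apply the shoelace (surveyor's) formula. First the cross-terms c_i = x_i·y_{i+1} − x_{i+1}·y_i:
  -10, -29, -24, -40, 20  ⇒  2A = -83, A = -41.5.
Then Σ (x_i + x_{i+1})·c_i = 1245, so x̄ = 1245 / (6·(-41.5)) = -5.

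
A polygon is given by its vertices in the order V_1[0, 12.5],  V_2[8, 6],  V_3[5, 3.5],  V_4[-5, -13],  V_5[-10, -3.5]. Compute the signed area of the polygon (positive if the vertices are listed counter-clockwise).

-193.5

Σ = (-100) + (-2) + (-47.5) + (-112.5) + (-125) = -387
Signed area = Σ/2 = -193.5 (negative ⇒ clockwise traversal).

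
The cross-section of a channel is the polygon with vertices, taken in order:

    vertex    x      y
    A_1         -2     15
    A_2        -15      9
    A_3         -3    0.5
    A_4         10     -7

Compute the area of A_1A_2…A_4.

A_1→A_2: (-2)(9) − (-15)(15) = 207
A_2→A_3: (-15)(0.5) − (-3)(9) = 19.5
A_3→A_4: (-3)(-7) − (10)(0.5) = 16
A_4→A_1: (10)(15) − (-2)(-7) = 136
Σ = 378.5
Area = |Σ|/2 = 189.25.

189.25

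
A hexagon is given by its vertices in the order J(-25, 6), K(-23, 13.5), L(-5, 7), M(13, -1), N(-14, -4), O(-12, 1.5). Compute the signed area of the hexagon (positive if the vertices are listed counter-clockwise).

Cross-terms: -199.5, -93.5, -86, -66, -69, -34.5  ⇒  Σ = -548.5
Signed area = Σ/2 = -274.25 (negative ⇒ clockwise traversal).

-274.25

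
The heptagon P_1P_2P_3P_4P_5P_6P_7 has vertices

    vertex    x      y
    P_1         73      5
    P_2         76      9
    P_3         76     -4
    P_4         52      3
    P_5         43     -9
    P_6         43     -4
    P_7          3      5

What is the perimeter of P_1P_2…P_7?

|P_1P_2| = √((3)² + (4)²) = √25 = 5
|P_2P_3| = √((0)² + (-13)²) = √169 = 13
|P_3P_4| = √((-24)² + (7)²) = √625 = 25
|P_4P_5| = √((-9)² + (-12)²) = √225 = 15
|P_5P_6| = √((0)² + (5)²) = √25 = 5
|P_6P_7| = √((-40)² + (9)²) = √1681 = 41
|P_7P_1| = √((70)² + (0)²) = √4900 = 70
Perimeter = 5 + 13 + 25 + 15 + 5 + 41 + 70 = 174.

174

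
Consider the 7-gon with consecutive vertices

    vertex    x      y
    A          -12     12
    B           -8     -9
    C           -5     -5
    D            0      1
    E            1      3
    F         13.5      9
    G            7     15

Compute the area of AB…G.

Σ = (204) + (-5) + (-5) + (-1) + (-31.5) + (139.5) + (264) = 565
Area = |Σ|/2 = 282.5.

282.5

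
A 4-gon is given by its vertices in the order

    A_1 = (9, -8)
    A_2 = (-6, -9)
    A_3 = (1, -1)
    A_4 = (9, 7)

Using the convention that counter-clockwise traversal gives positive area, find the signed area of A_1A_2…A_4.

-116.5

Σ = (-129) + (15) + (16) + (-135) = -233
Signed area = Σ/2 = -116.5 (negative ⇒ clockwise traversal).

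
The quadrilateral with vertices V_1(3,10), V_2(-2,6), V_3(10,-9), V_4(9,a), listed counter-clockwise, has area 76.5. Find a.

Write out the shoelace sum; only the two edges meeting at V_4 involve a:
2·Area = [(10·a − 9·(-9)) + (9·10 − 3·a)] + -4
       = 7·a + 167 = 153
⇒ a = -2.

-2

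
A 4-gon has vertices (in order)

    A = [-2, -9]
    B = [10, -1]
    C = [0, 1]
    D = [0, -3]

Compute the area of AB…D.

Apply Gauss's area formula: 2A = Σ (x_i·y_{i+1} − x_{i+1}·y_i), indices taken mod 4.
Cross-terms: 92, 10, 0, -6  ⇒  Σ = 96
Area = |Σ|/2 = 48.

48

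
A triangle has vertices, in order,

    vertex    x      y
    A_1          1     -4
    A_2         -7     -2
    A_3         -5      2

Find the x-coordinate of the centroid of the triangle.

Apply Gauss's area formula. First the cross-terms c_i = x_i·y_{i+1} − x_{i+1}·y_i:
  -30, -24, 18  ⇒  2A = -36, A = -18.
Then Σ (x_i + x_{i+1})·c_i = 396, so x̄ = 396 / (6·(-18)) = -11/3.

-11/3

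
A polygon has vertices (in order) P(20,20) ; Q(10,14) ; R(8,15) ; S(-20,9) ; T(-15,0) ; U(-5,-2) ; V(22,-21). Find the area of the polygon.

832

Apply the surveyor's formula: 2A = Σ (x_i·y_{i+1} − x_{i+1}·y_i), indices taken mod 7.
Cross-terms: 80, 38, 372, 135, 30, 149, 860  ⇒  Σ = 1664
Area = |Σ|/2 = 832.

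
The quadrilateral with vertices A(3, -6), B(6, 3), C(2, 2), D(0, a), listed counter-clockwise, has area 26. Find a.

Write out the shoelace sum; only the two edges meeting at D involve a:
2·Area = [(2·a − 0·2) + (0·(-6) − 3·a)] + 51
       = -1·a + 51 = 52
⇒ a = -1.

-1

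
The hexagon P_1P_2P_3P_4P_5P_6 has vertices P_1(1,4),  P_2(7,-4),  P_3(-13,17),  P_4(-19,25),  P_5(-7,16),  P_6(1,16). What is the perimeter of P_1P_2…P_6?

|P_1P_2| = √((6)² + (-8)²) = √100 = 10
|P_2P_3| = √((-20)² + (21)²) = √841 = 29
|P_3P_4| = √((-6)² + (8)²) = √100 = 10
|P_4P_5| = √((12)² + (-9)²) = √225 = 15
|P_5P_6| = √((8)² + (0)²) = √64 = 8
|P_6P_1| = √((0)² + (-12)²) = √144 = 12
Perimeter = 10 + 29 + 10 + 15 + 8 + 12 = 84.

84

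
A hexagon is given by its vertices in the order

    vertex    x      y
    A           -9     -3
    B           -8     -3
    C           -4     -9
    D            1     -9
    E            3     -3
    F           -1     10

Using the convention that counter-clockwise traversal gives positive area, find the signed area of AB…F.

126

Apply the shoelace formula: 2A = Σ (x_i·y_{i+1} − x_{i+1}·y_i), indices taken mod 6.
Cross-terms: 3, 60, 45, 24, 27, 93  ⇒  Σ = 252
Signed area = Σ/2 = 126 (positive ⇒ counter-clockwise traversal).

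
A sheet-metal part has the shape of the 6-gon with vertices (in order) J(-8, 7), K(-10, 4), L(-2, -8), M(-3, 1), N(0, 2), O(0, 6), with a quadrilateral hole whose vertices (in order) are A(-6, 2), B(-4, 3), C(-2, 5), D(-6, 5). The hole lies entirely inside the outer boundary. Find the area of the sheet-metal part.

64

Outer boundary:
Apply the surveyor's formula: 2A = Σ (x_i·y_{i+1} − x_{i+1}·y_i), indices taken mod 6.
Σ = (38) + (88) + (-26) + (-6) + (0) + (48) = 142
Area = |Σ|/2 = 71.
Hole:
Σ = (-10) + (-14) + (20) + (18) = 14
Area = |Σ|/2 = 7.
Net area = 71 − 7 = 64.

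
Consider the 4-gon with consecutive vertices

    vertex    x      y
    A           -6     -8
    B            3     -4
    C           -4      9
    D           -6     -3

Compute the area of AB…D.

77.5

Apply the surveyor's formula: 2A = Σ (x_i·y_{i+1} − x_{i+1}·y_i), indices taken mod 4.
A→B: (-6)(-4) − (3)(-8) = 48
B→C: (3)(9) − (-4)(-4) = 11
C→D: (-4)(-3) − (-6)(9) = 66
D→A: (-6)(-8) − (-6)(-3) = 30
Σ = 155
Area = |Σ|/2 = 77.5.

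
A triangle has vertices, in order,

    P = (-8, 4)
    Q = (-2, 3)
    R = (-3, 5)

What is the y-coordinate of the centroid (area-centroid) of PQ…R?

Apply the shoelace (surveyor's) formula. First the cross-terms c_i = x_i·y_{i+1} − x_{i+1}·y_i:
  -16, -1, 28  ⇒  2A = 11, A = 5.5.
Then Σ (y_i + y_{i+1})·c_i = 132, so ȳ = 132 / (6·5.5) = 4.

4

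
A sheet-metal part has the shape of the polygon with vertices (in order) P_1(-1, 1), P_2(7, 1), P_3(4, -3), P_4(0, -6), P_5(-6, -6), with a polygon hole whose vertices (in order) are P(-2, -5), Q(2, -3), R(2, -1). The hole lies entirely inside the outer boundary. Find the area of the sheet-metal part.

48.5

Outer boundary:
Apply the shoelace formula: 2A = Σ (x_i·y_{i+1} − x_{i+1}·y_i), indices taken mod 5.
Σ = (-8) + (-25) + (-24) + (-36) + (-12) = -105
Area = |Σ|/2 = 52.5.
Hole:
Apply Gauss's area formula: 2A = Σ (x_i·y_{i+1} − x_{i+1}·y_i), indices taken mod 3.
Σ = (16) + (4) + (-12) = 8
Area = |Σ|/2 = 4.
Net area = 52.5 − 4 = 48.5.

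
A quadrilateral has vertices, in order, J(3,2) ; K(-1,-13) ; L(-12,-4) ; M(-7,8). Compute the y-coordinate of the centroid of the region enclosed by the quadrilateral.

-235/117

Apply the shoelace formula. First the cross-terms c_i = x_i·y_{i+1} − x_{i+1}·y_i:
  -37, -152, -124, -38  ⇒  2A = -351, A = -175.5.
Then Σ (y_i + y_{i+1})·c_i = 2115, so ȳ = 2115 / (6·(-175.5)) = -235/117.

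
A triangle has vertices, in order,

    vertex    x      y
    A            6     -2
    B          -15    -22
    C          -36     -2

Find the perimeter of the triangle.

|AB| = √((-21)² + (-20)²) = √841 = 29
|BC| = √((-21)² + (20)²) = √841 = 29
|CA| = √((42)² + (0)²) = √1764 = 42
Perimeter = 29 + 29 + 42 = 100.

100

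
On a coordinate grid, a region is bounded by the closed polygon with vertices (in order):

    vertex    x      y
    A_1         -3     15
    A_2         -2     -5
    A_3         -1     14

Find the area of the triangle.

19.5

Apply the surveyor's formula: 2A = Σ (x_i·y_{i+1} − x_{i+1}·y_i), indices taken mod 3.
Cross-terms: 45, -33, 27  ⇒  Σ = 39
Area = |Σ|/2 = 19.5.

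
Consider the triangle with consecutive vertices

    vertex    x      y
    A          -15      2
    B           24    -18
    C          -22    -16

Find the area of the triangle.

Σ = (222) + (-780) + (-284) = -842
Area = |Σ|/2 = 421.

421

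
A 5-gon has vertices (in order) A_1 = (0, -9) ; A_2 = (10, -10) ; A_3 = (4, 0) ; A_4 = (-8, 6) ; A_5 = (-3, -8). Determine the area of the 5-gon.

Apply the shoelace (surveyor's) formula: 2A = Σ (x_i·y_{i+1} − x_{i+1}·y_i), indices taken mod 5.
A_1→A_2: (0)(-10) − (10)(-9) = 90
A_2→A_3: (10)(0) − (4)(-10) = 40
A_3→A_4: (4)(6) − (-8)(0) = 24
A_4→A_5: (-8)(-8) − (-3)(6) = 82
A_5→A_1: (-3)(-9) − (0)(-8) = 27
Σ = 263
Area = |Σ|/2 = 131.5.

131.5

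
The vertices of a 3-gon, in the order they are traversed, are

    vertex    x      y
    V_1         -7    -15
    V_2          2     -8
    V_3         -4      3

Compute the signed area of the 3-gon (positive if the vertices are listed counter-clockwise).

Σ = (86) + (-26) + (81) = 141
Signed area = Σ/2 = 70.5 (positive ⇒ counter-clockwise traversal).

70.5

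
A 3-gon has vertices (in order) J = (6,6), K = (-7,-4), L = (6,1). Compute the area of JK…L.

32.5

Cross-terms: 18, 17, 30  ⇒  Σ = 65
Area = |Σ|/2 = 32.5.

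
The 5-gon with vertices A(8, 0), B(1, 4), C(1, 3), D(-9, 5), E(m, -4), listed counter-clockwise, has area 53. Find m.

5

Write out the shoelace sum; only the two edges meeting at E involve m:
2·Area = [((-9)·(-4) − m·5) + (m·0 − 8·(-4))] + 63
       = -5·m + 131 = 106
⇒ m = 5.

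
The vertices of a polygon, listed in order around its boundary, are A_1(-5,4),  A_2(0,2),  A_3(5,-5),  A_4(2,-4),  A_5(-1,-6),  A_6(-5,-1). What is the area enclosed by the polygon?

50

Apply the shoelace (surveyor's) formula: 2A = Σ (x_i·y_{i+1} − x_{i+1}·y_i), indices taken mod 6.
A_1→A_2: (-5)(2) − (0)(4) = -10
A_2→A_3: (0)(-5) − (5)(2) = -10
A_3→A_4: (5)(-4) − (2)(-5) = -10
A_4→A_5: (2)(-6) − (-1)(-4) = -16
A_5→A_6: (-1)(-1) − (-5)(-6) = -29
A_6→A_1: (-5)(4) − (-5)(-1) = -25
Σ = -100
Area = |Σ|/2 = 50.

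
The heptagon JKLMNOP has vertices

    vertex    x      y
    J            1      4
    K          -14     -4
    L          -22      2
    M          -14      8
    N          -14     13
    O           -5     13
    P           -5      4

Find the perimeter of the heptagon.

66

|JK| = √((-15)² + (-8)²) = √289 = 17
|KL| = √((-8)² + (6)²) = √100 = 10
|LM| = √((8)² + (6)²) = √100 = 10
|MN| = √((0)² + (5)²) = √25 = 5
|NO| = √((9)² + (0)²) = √81 = 9
|OP| = √((0)² + (-9)²) = √81 = 9
|PJ| = √((6)² + (0)²) = √36 = 6
Perimeter = 17 + 10 + 10 + 5 + 9 + 9 + 6 = 66.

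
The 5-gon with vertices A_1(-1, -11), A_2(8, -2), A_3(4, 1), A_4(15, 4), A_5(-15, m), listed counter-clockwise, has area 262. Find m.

The doubled signed area Σ (x_i y_{i+1} − x_{i+1} y_i) is linear in m.
With m=0 it equals 332; the coefficient of m is 16 (from the two edges through A_5).
So 16·m + 332 = 2·262 = 524 ⇒ m = 12.

12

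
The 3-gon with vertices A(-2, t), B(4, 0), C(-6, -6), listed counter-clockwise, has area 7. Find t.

-5

Write out the shoelace sum; only the two edges meeting at A involve t:
2·Area = [((-6)·t − (-2)·(-6)) + ((-2)·0 − 4·t)] + -24
       = -10·t + -36 = 14
⇒ t = -5.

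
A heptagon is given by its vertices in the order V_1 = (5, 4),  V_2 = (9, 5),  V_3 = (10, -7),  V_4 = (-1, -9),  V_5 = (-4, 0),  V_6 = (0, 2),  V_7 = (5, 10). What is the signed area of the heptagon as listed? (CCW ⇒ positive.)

-152.5

Apply the shoelace (surveyor's) formula: 2A = Σ (x_i·y_{i+1} − x_{i+1}·y_i), indices taken mod 7.
Σ = (-11) + (-113) + (-97) + (-36) + (-8) + (-10) + (-30) = -305
Signed area = Σ/2 = -152.5 (negative ⇒ clockwise traversal).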